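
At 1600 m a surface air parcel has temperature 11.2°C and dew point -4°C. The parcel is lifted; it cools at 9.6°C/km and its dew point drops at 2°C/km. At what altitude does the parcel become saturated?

3600 m

T and T_d converge at 9.6 − 2 = 7.6°C per km
Height above start = (11.2 − (-4)) / 7.6 = 2 km
LCL altitude = 1600 m + 2000 m = 3600 m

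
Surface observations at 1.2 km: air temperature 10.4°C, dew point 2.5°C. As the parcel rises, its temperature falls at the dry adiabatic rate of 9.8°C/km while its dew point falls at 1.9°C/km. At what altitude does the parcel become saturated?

2.2 km

T and T_d converge at 9.8 − 1.9 = 7.9°C per km
Height above start = (10.4 − 2.5) / 7.9 = 1 km
LCL altitude = 1200 m + 1000 m = 2200 m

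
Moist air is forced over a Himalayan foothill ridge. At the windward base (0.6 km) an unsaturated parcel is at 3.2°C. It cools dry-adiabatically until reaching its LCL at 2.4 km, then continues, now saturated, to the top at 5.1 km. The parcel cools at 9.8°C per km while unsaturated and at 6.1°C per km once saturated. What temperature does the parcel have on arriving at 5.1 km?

-30.91°C

600–2400 m, dry: Δz = 1.8 km ⇒ ΔT = -17.64°C; T = -14.44°C
2400–5100 m, saturated: Δz = 2.7 km ⇒ ΔT = -16.47°C; T = -30.91°C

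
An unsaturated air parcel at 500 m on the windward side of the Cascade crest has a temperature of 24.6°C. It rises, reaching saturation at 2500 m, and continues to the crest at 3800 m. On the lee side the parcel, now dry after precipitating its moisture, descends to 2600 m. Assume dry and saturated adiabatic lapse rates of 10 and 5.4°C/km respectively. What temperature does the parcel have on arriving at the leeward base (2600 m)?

9.58°C

500–2500 m, dry: Δz = 2 km ⇒ ΔT = -20°C; T = 4.6°C
2500–3800 m, saturated: Δz = 1.3 km ⇒ ΔT = -7.02°C; T = -2.42°C
3800–2600 m, dry descent: Δz = 1.2 km ⇒ ΔT = +12°C; T = 9.58°C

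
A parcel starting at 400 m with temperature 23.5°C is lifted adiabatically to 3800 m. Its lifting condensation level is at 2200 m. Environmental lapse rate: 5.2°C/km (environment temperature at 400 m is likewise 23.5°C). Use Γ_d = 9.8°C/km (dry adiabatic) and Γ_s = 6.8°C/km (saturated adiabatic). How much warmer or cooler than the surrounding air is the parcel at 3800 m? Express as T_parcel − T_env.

-10.84°C (parcel cooler than environment)

Parcel:
  400 → 2200 m (dry, 9.8°C/km): ΔT = -9.8 × 1.8 = -17.64°C → T = 5.86°C
  2200 → 3800 m (saturated, 6.8°C/km): ΔT = -6.8 × 1.6 = -10.88°C → T = -5.02°C
Environment:
  400 → 3800 m (environment, 5.2°C/km): ΔT = -5.2 × 3.4 = -17.68°C → T = 5.82°C
T_parcel − T_env = -5.02 − 5.82 = -10.84°C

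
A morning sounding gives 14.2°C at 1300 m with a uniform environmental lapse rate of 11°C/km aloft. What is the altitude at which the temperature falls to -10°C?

3500 m

Height above start = (14.2 − (-10)) / 11 = 2.2 km
Altitude = 1300 m + 2200 m = 3500 m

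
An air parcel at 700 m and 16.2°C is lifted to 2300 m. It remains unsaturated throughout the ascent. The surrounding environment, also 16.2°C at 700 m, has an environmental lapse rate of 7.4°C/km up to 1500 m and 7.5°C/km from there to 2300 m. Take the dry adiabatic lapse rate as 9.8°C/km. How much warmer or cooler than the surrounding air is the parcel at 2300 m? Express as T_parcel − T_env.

-3.76°C (parcel cooler than environment)

Parcel:
  700 → 2300 m (dry, 9.8°C/km): ΔT = -9.8 × 1.6 = -15.68°C → T = 0.52°C
Environment:
  700 → 1500 m (environment, lower layer, 7.4°C/km): ΔT = -7.4 × 0.8 = -5.92°C → T = 10.28°C
  1500 → 2300 m (environment, upper layer, 7.5°C/km): ΔT = -7.5 × 0.8 = -6°C → T = 4.28°C
T_parcel − T_env = 0.52 − 4.28 = -3.76°C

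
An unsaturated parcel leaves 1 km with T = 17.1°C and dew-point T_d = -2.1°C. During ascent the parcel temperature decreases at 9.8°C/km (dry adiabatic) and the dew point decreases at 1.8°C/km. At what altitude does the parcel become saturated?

T and T_d converge at 9.8 − 1.8 = 8°C per km
Height above start = (17.1 − (-2.1)) / 8 = 2.4 km
LCL altitude = 1000 m + 2400 m = 3400 m

3.4 km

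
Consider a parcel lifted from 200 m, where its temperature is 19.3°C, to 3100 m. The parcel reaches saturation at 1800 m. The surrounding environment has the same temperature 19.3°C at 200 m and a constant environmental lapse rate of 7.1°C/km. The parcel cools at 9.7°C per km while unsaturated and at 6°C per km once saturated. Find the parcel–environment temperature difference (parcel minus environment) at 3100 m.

Parcel:
  200–1800 m, dry: Δz = 1.6 km ⇒ ΔT = -15.52°C; T = 3.78°C
  1800–3100 m, saturated: Δz = 1.3 km ⇒ ΔT = -7.8°C; T = -4.02°C
Environment:
  200–3100 m, environment: Δz = 2.9 km ⇒ ΔT = -20.59°C; T = -1.29°C
T_parcel − T_env = -4.02 − (-1.29) = -2.73°C

-2.73°C (parcel cooler than environment)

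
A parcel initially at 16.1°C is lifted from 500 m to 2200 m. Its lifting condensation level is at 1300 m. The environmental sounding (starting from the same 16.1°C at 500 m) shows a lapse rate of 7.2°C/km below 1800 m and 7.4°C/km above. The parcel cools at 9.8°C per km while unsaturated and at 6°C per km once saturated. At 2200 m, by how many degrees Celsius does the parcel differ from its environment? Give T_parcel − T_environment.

-0.92°C (parcel cooler than environment)

Parcel:
  From 500 m to 1300 m (dry): cools by 9.8 × 0.8 = 7.84°C, giving 8.26°C.
  From 1300 m to 2200 m (saturated): cools by 6 × 0.9 = 5.4°C, giving 2.86°C.
Environment:
  From 500 m to 1800 m (environment, lower layer): cools by 7.2 × 1.3 = 9.36°C, giving 6.74°C.
  From 1800 m to 2200 m (environment, upper layer): cools by 7.4 × 0.4 = 2.96°C, giving 3.78°C.
T_parcel − T_env = 2.86 − 3.78 = -0.92°C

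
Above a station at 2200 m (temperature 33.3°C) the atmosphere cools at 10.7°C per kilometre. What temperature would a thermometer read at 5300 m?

0.13°C

Environmental to 5300 m: -10.7 × 3.1 km = -33.17°C, so T = 0.13°C.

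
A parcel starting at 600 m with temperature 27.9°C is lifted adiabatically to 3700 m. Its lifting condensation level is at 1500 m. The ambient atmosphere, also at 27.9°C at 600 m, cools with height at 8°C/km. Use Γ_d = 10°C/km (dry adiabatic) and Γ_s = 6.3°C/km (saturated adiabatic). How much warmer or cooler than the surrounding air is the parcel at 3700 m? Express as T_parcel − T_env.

+1.94°C (parcel warmer than environment)

Parcel:
  Dry to 1500 m: -10 × 0.9 km = -9°C, so T = 18.9°C.
  Saturated to 3700 m: -6.3 × 2.2 km = -13.86°C, so T = 5.04°C.
Environment:
  Environment to 3700 m: -8 × 3.1 km = -24.8°C, so T = 3.1°C.
T_parcel − T_env = 5.04 − 3.1 = +1.94°C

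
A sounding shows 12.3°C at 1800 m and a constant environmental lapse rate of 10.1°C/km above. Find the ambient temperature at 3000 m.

From 1800 m to 3000 m (environmental): cools by 10.1 × 1.2 = 12.12°C, giving 0.18°C.

0.18°C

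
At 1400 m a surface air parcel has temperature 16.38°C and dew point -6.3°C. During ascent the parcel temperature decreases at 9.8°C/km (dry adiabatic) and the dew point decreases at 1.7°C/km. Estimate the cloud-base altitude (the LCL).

4200 m

T and T_d converge at 9.8 − 1.7 = 8.1°C per km
Height above start = (16.38 − (-6.3)) / 8.1 = 2.8 km
LCL altitude = 1400 m + 2800 m = 4200 m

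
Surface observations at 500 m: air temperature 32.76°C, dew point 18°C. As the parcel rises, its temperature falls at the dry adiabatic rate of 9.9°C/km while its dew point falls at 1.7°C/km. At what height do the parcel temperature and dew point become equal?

T and T_d converge at 9.9 − 1.7 = 8.2°C per km
Height above start = (32.76 − 18) / 8.2 = 1.8 km
LCL altitude = 500 m + 1800 m = 2300 m

2300 m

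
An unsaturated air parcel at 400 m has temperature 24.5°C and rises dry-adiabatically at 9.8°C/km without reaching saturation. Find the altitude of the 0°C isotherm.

2900 m

Height above start = (24.5 − 0) / 9.8 = 2.5 km
Altitude = 400 m + 2500 m = 2900 m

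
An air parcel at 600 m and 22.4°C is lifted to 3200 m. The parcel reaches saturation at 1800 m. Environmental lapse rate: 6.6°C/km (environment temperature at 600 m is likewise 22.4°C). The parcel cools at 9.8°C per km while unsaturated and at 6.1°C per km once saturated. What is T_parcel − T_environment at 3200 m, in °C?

Parcel:
  600–1800 m, dry: Δz = 1.2 km ⇒ ΔT = -11.76°C; T = 10.64°C
  1800–3200 m, saturated: Δz = 1.4 km ⇒ ΔT = -8.54°C; T = 2.1°C
Environment:
  600–3200 m, environment: Δz = 2.6 km ⇒ ΔT = -17.16°C; T = 5.24°C
T_parcel − T_env = 2.1 − 5.24 = -3.14°C

-3.14°C (parcel cooler than environment)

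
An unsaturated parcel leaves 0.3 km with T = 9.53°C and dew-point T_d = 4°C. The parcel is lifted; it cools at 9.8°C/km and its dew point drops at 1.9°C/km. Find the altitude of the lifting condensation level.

1 km

T and T_d converge at 9.8 − 1.9 = 7.9°C per km
Height above start = (9.53 − 4) / 7.9 = 0.7 km
LCL altitude = 300 m + 700 m = 1000 m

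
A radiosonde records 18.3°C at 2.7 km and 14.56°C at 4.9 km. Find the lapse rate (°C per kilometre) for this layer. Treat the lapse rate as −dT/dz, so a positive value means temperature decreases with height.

Γ = −ΔT/Δz = (18.3 − 14.56) / (4900 − 2700) m
  = 3.74°C / 2.2 km = 1.7°C/km

1.7°C/km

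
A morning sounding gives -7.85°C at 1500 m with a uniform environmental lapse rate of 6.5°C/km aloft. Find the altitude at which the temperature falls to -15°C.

Height above start = (-7.85 − (-15)) / 6.5 = 1.1 km
Altitude = 1500 m + 1100 m = 2600 m

2600 m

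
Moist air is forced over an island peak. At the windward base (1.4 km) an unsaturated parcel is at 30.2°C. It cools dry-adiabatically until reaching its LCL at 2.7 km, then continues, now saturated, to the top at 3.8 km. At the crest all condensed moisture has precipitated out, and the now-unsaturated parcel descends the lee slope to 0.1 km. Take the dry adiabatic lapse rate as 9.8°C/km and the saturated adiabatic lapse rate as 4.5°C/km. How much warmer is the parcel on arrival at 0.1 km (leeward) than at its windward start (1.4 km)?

+18.57°C

1400 → 2700 m (dry, 9.8°C/km): ΔT = -9.8 × 1.3 = -12.74°C → T = 17.46°C
2700 → 3800 m (saturated, 4.5°C/km): ΔT = -4.5 × 1.1 = -4.95°C → T = 12.51°C
3800 → 100 m (dry descent, 9.8°C/km): ΔT = +9.8 × 3.7 = +36.26°C → T = 48.77°C
Net change vs windward start: 48.77 − 30.2 = +18.57°C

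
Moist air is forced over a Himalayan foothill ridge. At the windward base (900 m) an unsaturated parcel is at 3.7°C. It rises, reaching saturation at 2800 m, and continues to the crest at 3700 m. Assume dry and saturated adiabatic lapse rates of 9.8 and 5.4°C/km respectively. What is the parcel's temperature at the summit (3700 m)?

-19.78°C

900–2800 m, dry: Δz = 1.9 km ⇒ ΔT = -18.62°C; T = -14.92°C
2800–3700 m, saturated: Δz = 0.9 km ⇒ ΔT = -4.86°C; T = -19.78°C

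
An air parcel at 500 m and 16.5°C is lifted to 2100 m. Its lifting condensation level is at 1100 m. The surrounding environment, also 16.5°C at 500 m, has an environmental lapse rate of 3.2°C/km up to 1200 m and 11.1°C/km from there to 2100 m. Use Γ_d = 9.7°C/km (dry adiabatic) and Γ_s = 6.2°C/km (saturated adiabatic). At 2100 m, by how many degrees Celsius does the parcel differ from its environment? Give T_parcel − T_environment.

+0.21°C (parcel warmer than environment)

Parcel:
  500–1100 m, dry: Δz = 0.6 km ⇒ ΔT = -5.82°C; T = 10.68°C
  1100–2100 m, saturated: Δz = 1 km ⇒ ΔT = -6.2°C; T = 4.48°C
Environment:
  500–1200 m, environment, lower layer: Δz = 0.7 km ⇒ ΔT = -2.24°C; T = 14.26°C
  1200–2100 m, environment, upper layer: Δz = 0.9 km ⇒ ΔT = -9.99°C; T = 4.27°C
T_parcel − T_env = 4.48 − 4.27 = +0.21°C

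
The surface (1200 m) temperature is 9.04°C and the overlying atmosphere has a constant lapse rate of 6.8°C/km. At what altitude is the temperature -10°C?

4000 m

Height above start = (9.04 − (-10)) / 6.8 = 2.8 km
Altitude = 1200 m + 2800 m = 4000 m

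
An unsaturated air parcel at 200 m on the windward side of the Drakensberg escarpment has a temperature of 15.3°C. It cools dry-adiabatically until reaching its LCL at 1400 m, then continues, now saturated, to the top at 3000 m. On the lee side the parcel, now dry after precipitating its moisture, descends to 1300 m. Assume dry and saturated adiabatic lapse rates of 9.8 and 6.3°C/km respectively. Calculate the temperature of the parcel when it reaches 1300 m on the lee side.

200 → 1400 m (dry, 9.8°C/km): ΔT = -9.8 × 1.2 = -11.76°C → T = 3.54°C
1400 → 3000 m (saturated, 6.3°C/km): ΔT = -6.3 × 1.6 = -10.08°C → T = -6.54°C
3000 → 1300 m (dry descent, 9.8°C/km): ΔT = +9.8 × 1.7 = +16.66°C → T = 10.12°C

10.12°C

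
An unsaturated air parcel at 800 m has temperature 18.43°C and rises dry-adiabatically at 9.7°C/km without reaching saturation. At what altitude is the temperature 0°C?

Height above start = (18.43 − 0) / 9.7 = 1.9 km
Altitude = 800 m + 1900 m = 2700 m

2700 m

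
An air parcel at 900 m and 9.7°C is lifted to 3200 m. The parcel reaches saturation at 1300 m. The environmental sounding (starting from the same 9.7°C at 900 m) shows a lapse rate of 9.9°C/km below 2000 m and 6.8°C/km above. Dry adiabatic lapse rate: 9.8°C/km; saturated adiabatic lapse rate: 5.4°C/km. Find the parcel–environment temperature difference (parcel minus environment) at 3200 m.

+4.87°C (parcel warmer than environment)

Parcel:
  900–1300 m, dry: Δz = 0.4 km ⇒ ΔT = -3.92°C; T = 5.78°C
  1300–3200 m, saturated: Δz = 1.9 km ⇒ ΔT = -10.26°C; T = -4.48°C
Environment:
  900–2000 m, environment, lower layer: Δz = 1.1 km ⇒ ΔT = -10.89°C; T = -1.19°C
  2000–3200 m, environment, upper layer: Δz = 1.2 km ⇒ ΔT = -8.16°C; T = -9.35°C
T_parcel − T_env = -4.48 − (-9.35) = +4.87°C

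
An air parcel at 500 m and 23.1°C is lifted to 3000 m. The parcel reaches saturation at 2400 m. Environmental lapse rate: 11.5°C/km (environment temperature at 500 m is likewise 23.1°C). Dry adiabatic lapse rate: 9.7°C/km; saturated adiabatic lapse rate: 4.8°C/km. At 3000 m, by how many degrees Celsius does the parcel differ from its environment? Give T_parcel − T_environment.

Parcel:
  500 → 2400 m (dry, 9.7°C/km): ΔT = -9.7 × 1.9 = -18.43°C → T = 4.67°C
  2400 → 3000 m (saturated, 4.8°C/km): ΔT = -4.8 × 0.6 = -2.88°C → T = 1.79°C
Environment:
  500 → 3000 m (environment, 11.5°C/km): ΔT = -11.5 × 2.5 = -28.75°C → T = -5.65°C
T_parcel − T_env = 1.79 − (-5.65) = +7.44°C

+7.44°C (parcel warmer than environment)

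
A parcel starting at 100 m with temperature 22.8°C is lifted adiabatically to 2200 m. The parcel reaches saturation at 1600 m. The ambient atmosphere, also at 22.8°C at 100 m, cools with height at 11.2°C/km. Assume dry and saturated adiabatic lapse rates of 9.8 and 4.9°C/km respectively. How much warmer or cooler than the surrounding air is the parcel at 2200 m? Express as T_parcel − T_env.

Parcel:
  Dry to 1600 m: -9.8 × 1.5 km = -14.7°C, so T = 8.1°C.
  Saturated to 2200 m: -4.9 × 0.6 km = -2.94°C, so T = 5.16°C.
Environment:
  Environment to 2200 m: -11.2 × 2.1 km = -23.52°C, so T = -0.72°C.
T_parcel − T_env = 5.16 − (-0.72) = +5.88°C

+5.88°C (parcel warmer than environment)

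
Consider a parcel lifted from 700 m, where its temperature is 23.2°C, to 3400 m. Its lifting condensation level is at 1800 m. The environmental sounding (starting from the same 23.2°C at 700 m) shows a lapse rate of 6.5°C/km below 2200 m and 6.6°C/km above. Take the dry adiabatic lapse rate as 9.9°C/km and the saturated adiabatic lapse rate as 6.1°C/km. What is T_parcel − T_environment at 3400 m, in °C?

-2.98°C (parcel cooler than environment)

Parcel:
  700–1800 m, dry: Δz = 1.1 km ⇒ ΔT = -10.89°C; T = 12.31°C
  1800–3400 m, saturated: Δz = 1.6 km ⇒ ΔT = -9.76°C; T = 2.55°C
Environment:
  700–2200 m, environment, lower layer: Δz = 1.5 km ⇒ ΔT = -9.75°C; T = 13.45°C
  2200–3400 m, environment, upper layer: Δz = 1.2 km ⇒ ΔT = -7.92°C; T = 5.53°C
T_parcel − T_env = 2.55 − 5.53 = -2.98°C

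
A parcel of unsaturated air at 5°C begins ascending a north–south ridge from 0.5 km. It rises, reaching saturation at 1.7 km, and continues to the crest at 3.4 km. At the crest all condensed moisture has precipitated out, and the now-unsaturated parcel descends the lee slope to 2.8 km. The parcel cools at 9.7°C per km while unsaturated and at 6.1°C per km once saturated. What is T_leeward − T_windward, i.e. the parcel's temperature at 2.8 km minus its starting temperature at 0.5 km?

-16.19°C

Dry to 1700 m: -9.7 × 1.2 km = -11.64°C, so T = -6.64°C.
Saturated to 3400 m: -6.1 × 1.7 km = -10.37°C, so T = -17.01°C.
Dry descent to 2800 m: +9.7 × 0.6 km = +5.82°C, so T = -11.19°C.
Net change vs windward start: -11.19 − 5 = -16.19°C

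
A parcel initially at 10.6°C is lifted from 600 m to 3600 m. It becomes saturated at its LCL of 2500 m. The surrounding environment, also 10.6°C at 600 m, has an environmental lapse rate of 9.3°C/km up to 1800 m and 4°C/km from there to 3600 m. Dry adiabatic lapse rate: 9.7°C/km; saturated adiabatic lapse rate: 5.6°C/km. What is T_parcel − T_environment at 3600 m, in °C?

-6.23°C (parcel cooler than environment)

Parcel:
  600 → 2500 m (dry, 9.7°C/km): ΔT = -9.7 × 1.9 = -18.43°C → T = -7.83°C
  2500 → 3600 m (saturated, 5.6°C/km): ΔT = -5.6 × 1.1 = -6.16°C → T = -13.99°C
Environment:
  600 → 1800 m (environment, lower layer, 9.3°C/km): ΔT = -9.3 × 1.2 = -11.16°C → T = -0.56°C
  1800 → 3600 m (environment, upper layer, 4°C/km): ΔT = -4 × 1.8 = -7.2°C → T = -7.76°C
T_parcel − T_env = -13.99 − (-7.76) = -6.23°C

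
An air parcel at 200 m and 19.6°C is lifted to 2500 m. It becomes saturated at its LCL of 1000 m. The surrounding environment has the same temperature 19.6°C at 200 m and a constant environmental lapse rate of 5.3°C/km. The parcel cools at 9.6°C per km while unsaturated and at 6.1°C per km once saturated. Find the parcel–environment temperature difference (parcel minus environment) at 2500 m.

-4.64°C (parcel cooler than environment)

Parcel:
  200–1000 m, dry: Δz = 0.8 km ⇒ ΔT = -7.68°C; T = 11.92°C
  1000–2500 m, saturated: Δz = 1.5 km ⇒ ΔT = -9.15°C; T = 2.77°C
Environment:
  200–2500 m, environment: Δz = 2.3 km ⇒ ΔT = -12.19°C; T = 7.41°C
T_parcel − T_env = 2.77 − 7.41 = -4.64°C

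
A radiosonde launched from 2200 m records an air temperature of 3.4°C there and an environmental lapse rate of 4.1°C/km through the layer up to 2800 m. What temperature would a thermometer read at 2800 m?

From 2200 m to 2800 m (environmental): cools by 4.1 × 0.6 = 2.46°C, giving 0.94°C.

0.94°C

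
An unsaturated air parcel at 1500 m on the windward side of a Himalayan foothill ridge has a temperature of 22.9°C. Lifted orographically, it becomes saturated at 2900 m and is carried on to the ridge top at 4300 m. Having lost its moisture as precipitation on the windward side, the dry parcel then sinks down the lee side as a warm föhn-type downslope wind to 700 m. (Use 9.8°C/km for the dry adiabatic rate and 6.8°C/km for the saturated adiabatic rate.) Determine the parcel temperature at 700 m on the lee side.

34.94°C

1500–2900 m, dry: Δz = 1.4 km ⇒ ΔT = -13.72°C; T = 9.18°C
2900–4300 m, saturated: Δz = 1.4 km ⇒ ΔT = -9.52°C; T = -0.34°C
4300–700 m, dry descent: Δz = 3.6 km ⇒ ΔT = +35.28°C; T = 34.94°C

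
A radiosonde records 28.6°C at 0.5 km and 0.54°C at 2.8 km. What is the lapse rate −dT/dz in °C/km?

12.2°C/km

Γ = −ΔT/Δz = (28.6 − 0.54) / (2800 − 500) m
  = 28.06°C / 2.3 km = 12.2°C/km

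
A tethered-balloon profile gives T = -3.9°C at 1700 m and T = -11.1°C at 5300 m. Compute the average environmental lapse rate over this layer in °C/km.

Γ = −ΔT/Δz = (-3.9 − (-11.1)) / (5300 − 1700) m
  = 7.2°C / 3.6 km = 2°C/km

2°C/km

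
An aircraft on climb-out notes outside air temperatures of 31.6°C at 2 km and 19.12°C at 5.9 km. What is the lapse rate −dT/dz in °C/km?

3.2°C/km

Γ = −ΔT/Δz = (31.6 − 19.12) / (5900 − 2000) m
  = 12.48°C / 3.9 km = 3.2°C/km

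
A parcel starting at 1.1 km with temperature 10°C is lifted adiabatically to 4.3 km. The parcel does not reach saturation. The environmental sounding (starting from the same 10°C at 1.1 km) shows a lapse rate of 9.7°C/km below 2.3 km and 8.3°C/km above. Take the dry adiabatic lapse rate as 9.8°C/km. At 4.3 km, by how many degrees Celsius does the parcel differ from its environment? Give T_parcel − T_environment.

Parcel:
  From 1100 m to 4300 m (dry): cools by 9.8 × 3.2 = 31.36°C, giving -21.36°C.
Environment:
  From 1100 m to 2300 m (environment, lower layer): cools by 9.7 × 1.2 = 11.64°C, giving -1.64°C.
  From 2300 m to 4300 m (environment, upper layer): cools by 8.3 × 2 = 16.6°C, giving -18.24°C.
T_parcel − T_env = -21.36 − (-18.24) = -3.12°C

-3.12°C (parcel cooler than environment)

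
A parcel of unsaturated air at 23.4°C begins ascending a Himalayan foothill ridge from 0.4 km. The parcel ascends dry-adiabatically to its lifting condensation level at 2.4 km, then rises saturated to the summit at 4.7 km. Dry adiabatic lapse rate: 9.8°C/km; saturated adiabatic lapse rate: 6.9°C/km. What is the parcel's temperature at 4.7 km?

-12.07°C

400–2400 m, dry: Δz = 2 km ⇒ ΔT = -19.6°C; T = 3.8°C
2400–4700 m, saturated: Δz = 2.3 km ⇒ ΔT = -15.87°C; T = -12.07°C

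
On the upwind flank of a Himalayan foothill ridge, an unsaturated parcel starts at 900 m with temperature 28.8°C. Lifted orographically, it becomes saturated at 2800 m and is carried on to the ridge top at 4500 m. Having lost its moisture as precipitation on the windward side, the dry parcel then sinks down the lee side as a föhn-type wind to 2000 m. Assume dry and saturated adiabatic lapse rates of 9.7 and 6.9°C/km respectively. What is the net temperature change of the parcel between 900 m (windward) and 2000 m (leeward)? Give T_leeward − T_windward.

900 → 2800 m (dry, 9.7°C/km): ΔT = -9.7 × 1.9 = -18.43°C → T = 10.37°C
2800 → 4500 m (saturated, 6.9°C/km): ΔT = -6.9 × 1.7 = -11.73°C → T = -1.36°C
4500 → 2000 m (dry descent, 9.7°C/km): ΔT = +9.7 × 2.5 = +24.25°C → T = 22.89°C
Net change vs windward start: 22.89 − 28.8 = -5.91°C

-5.91°C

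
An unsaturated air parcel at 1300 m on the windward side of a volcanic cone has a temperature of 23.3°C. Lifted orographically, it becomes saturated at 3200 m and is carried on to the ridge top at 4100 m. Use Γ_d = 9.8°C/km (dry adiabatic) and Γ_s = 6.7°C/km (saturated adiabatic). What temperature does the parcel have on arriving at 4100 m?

-1.35°C

Dry to 3200 m: -9.8 × 1.9 km = -18.62°C, so T = 4.68°C.
Saturated to 4100 m: -6.7 × 0.9 km = -6.03°C, so T = -1.35°C.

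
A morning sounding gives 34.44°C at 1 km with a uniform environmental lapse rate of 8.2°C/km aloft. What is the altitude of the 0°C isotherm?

5.2 km

Height above start = (34.44 − 0) / 8.2 = 4.2 km
Altitude = 1000 m + 4200 m = 5200 m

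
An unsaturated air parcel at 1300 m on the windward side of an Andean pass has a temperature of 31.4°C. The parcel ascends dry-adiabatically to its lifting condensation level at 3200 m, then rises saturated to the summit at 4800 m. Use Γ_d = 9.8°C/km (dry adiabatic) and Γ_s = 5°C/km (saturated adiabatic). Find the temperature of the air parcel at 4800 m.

4.78°C

1300–3200 m, dry: Δz = 1.9 km ⇒ ΔT = -18.62°C; T = 12.78°C
3200–4800 m, saturated: Δz = 1.6 km ⇒ ΔT = -8°C; T = 4.78°C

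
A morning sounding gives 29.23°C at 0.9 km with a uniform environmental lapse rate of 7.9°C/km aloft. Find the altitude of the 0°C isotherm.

4.6 km

Height above start = (29.23 − 0) / 7.9 = 3.7 km
Altitude = 900 m + 3700 m = 4600 m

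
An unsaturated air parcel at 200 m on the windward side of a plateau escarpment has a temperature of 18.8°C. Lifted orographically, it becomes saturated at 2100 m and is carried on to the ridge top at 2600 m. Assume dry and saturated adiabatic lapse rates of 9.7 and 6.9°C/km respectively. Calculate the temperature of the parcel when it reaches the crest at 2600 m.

200 → 2100 m (dry, 9.7°C/km): ΔT = -9.7 × 1.9 = -18.43°C → T = 0.37°C
2100 → 2600 m (saturated, 6.9°C/km): ΔT = -6.9 × 0.5 = -3.45°C → T = -3.08°C

-3.08°C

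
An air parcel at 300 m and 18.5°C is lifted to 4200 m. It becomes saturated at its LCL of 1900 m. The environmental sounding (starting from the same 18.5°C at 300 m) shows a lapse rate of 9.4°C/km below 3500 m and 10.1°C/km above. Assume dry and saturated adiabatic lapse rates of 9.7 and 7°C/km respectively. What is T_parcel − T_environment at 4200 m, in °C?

Parcel:
  From 300 m to 1900 m (dry): cools by 9.7 × 1.6 = 15.52°C, giving 2.98°C.
  From 1900 m to 4200 m (saturated): cools by 7 × 2.3 = 16.1°C, giving -13.12°C.
Environment:
  From 300 m to 3500 m (environment, lower layer): cools by 9.4 × 3.2 = 30.08°C, giving -11.58°C.
  From 3500 m to 4200 m (environment, upper layer): cools by 10.1 × 0.7 = 7.07°C, giving -18.65°C.
T_parcel − T_env = -13.12 − (-18.65) = +5.53°C

+5.53°C (parcel warmer than environment)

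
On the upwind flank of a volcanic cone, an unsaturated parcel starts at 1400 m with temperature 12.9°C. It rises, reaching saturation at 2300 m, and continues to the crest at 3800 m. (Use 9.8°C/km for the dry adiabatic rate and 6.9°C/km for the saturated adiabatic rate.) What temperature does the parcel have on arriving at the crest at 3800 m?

1400 → 2300 m (dry, 9.8°C/km): ΔT = -9.8 × 0.9 = -8.82°C → T = 4.08°C
2300 → 3800 m (saturated, 6.9°C/km): ΔT = -6.9 × 1.5 = -10.35°C → T = -6.27°C

-6.27°C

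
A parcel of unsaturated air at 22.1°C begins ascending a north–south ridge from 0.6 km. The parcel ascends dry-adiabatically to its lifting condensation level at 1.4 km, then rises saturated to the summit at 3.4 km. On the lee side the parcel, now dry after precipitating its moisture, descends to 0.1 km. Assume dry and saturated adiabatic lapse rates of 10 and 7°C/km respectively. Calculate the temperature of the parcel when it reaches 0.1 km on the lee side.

33.1°C

From 600 m to 1400 m (dry): cools by 10 × 0.8 = 8°C, giving 14.1°C.
From 1400 m to 3400 m (saturated): cools by 7 × 2 = 14°C, giving 0.1°C.
From 3400 m to 100 m (dry descent): warms by 10 × 3.3 = 33°C, giving 33.1°C.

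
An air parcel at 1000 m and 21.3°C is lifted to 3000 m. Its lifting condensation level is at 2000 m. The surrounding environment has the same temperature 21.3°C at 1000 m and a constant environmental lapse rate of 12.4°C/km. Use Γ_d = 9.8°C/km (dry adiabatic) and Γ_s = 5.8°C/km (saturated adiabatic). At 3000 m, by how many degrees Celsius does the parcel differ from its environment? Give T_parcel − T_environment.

Parcel:
  1000–2000 m, dry: Δz = 1 km ⇒ ΔT = -9.8°C; T = 11.5°C
  2000–3000 m, saturated: Δz = 1 km ⇒ ΔT = -5.8°C; T = 5.7°C
Environment:
  1000–3000 m, environment: Δz = 2 km ⇒ ΔT = -24.8°C; T = -3.5°C
T_parcel − T_env = 5.7 − (-3.5) = +9.2°C

+9.2°C (parcel warmer than environment)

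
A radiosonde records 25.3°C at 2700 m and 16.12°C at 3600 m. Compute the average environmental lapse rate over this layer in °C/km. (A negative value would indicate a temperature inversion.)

Γ = −ΔT/Δz = (25.3 − 16.12) / (3600 − 2700) m
  = 9.18°C / 0.9 km = 10.2°C/km

10.2°C/km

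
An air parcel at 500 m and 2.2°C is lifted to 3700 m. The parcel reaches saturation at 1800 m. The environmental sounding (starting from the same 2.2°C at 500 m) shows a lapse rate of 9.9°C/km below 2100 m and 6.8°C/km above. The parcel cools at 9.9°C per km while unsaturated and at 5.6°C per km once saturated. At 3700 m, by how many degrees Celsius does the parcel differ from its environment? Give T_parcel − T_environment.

+3.21°C (parcel warmer than environment)

Parcel:
  500 → 1800 m (dry, 9.9°C/km): ΔT = -9.9 × 1.3 = -12.87°C → T = -10.67°C
  1800 → 3700 m (saturated, 5.6°C/km): ΔT = -5.6 × 1.9 = -10.64°C → T = -21.31°C
Environment:
  500 → 2100 m (environment, lower layer, 9.9°C/km): ΔT = -9.9 × 1.6 = -15.84°C → T = -13.64°C
  2100 → 3700 m (environment, upper layer, 6.8°C/km): ΔT = -6.8 × 1.6 = -10.88°C → T = -24.52°C
T_parcel − T_env = -21.31 − (-24.52) = +3.21°C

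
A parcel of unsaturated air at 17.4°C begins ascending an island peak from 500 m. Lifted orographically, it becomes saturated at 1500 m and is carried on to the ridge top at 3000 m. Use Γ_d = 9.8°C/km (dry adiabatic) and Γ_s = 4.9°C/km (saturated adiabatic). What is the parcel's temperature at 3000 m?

500 → 1500 m (dry, 9.8°C/km): ΔT = -9.8 × 1 = -9.8°C → T = 7.6°C
1500 → 3000 m (saturated, 4.9°C/km): ΔT = -4.9 × 1.5 = -7.35°C → T = 0.25°C

0.25°C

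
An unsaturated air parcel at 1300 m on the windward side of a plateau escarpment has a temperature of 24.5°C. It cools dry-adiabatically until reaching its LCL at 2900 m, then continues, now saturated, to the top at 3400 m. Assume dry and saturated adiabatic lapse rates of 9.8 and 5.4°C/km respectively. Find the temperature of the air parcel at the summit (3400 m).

6.12°C

1300–2900 m, dry: Δz = 1.6 km ⇒ ΔT = -15.68°C; T = 8.82°C
2900–3400 m, saturated: Δz = 0.5 km ⇒ ΔT = -2.7°C; T = 6.12°C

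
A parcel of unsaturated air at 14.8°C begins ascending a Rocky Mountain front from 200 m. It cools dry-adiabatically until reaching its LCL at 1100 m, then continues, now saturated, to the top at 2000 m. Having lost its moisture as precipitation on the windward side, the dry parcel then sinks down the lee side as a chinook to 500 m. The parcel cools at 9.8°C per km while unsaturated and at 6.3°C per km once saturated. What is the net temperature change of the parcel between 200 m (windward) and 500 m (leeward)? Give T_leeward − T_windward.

+0.21°C

200–1100 m, dry: Δz = 0.9 km ⇒ ΔT = -8.82°C; T = 5.98°C
1100–2000 m, saturated: Δz = 0.9 km ⇒ ΔT = -5.67°C; T = 0.31°C
2000–500 m, dry descent: Δz = 1.5 km ⇒ ΔT = +14.7°C; T = 15.01°C
Net change vs windward start: 15.01 − 14.8 = +0.21°C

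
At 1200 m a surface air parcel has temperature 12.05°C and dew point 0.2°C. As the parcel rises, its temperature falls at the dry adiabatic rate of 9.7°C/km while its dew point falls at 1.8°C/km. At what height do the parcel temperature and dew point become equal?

2700 m

T and T_d converge at 9.7 − 1.8 = 7.9°C per km
Height above start = (12.05 − 0.2) / 7.9 = 1.5 km
LCL altitude = 1200 m + 1500 m = 2700 m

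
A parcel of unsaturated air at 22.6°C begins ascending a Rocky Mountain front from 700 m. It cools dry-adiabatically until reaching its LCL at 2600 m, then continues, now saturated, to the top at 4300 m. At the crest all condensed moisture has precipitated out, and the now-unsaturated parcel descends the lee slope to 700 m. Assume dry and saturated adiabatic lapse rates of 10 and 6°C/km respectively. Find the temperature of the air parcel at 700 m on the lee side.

From 700 m to 2600 m (dry): cools by 10 × 1.9 = 19°C, giving 3.6°C.
From 2600 m to 4300 m (saturated): cools by 6 × 1.7 = 10.2°C, giving -6.6°C.
From 4300 m to 700 m (dry descent): warms by 10 × 3.6 = 36°C, giving 29.4°C.

29.4°C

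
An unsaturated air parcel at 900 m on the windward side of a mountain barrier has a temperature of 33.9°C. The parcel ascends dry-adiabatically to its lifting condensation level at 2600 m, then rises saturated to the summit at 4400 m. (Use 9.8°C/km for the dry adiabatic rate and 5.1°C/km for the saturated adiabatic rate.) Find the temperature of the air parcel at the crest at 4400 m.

8.06°C

900 → 2600 m (dry, 9.8°C/km): ΔT = -9.8 × 1.7 = -16.66°C → T = 17.24°C
2600 → 4400 m (saturated, 5.1°C/km): ΔT = -5.1 × 1.8 = -9.18°C → T = 8.06°C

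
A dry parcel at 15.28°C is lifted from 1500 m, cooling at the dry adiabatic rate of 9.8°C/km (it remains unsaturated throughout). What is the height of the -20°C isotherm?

5100 m

Height above start = (15.28 − (-20)) / 9.8 = 3.6 km
Altitude = 1500 m + 3600 m = 5100 m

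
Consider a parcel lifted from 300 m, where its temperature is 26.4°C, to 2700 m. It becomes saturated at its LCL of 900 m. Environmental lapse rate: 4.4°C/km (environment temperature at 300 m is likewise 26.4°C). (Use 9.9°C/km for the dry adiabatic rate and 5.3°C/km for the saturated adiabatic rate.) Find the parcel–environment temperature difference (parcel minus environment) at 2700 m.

-4.92°C (parcel cooler than environment)

Parcel:
  300 → 900 m (dry, 9.9°C/km): ΔT = -9.9 × 0.6 = -5.94°C → T = 20.46°C
  900 → 2700 m (saturated, 5.3°C/km): ΔT = -5.3 × 1.8 = -9.54°C → T = 10.92°C
Environment:
  300 → 2700 m (environment, 4.4°C/km): ΔT = -4.4 × 2.4 = -10.56°C → T = 15.84°C
T_parcel − T_env = 10.92 − 15.84 = -4.92°C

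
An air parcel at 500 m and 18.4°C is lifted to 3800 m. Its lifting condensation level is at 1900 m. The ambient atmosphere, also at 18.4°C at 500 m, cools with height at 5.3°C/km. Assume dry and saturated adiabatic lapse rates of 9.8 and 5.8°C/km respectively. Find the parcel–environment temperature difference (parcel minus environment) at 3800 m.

-7.25°C (parcel cooler than environment)

Parcel:
  Dry to 1900 m: -9.8 × 1.4 km = -13.72°C, so T = 4.68°C.
  Saturated to 3800 m: -5.8 × 1.9 km = -11.02°C, so T = -6.34°C.
Environment:
  Environment to 3800 m: -5.3 × 3.3 km = -17.49°C, so T = 0.91°C.
T_parcel − T_env = -6.34 − 0.91 = -7.25°C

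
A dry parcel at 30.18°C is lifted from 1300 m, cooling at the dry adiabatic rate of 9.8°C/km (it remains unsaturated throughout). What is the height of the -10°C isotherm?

Height above start = (30.18 − (-10)) / 9.8 = 4.1 km
Altitude = 1300 m + 4100 m = 5400 m

5400 m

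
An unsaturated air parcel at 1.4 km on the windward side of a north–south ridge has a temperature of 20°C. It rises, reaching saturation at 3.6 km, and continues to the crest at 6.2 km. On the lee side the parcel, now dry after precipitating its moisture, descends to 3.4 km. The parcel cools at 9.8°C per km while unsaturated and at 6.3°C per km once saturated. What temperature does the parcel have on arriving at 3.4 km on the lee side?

9.5°C

From 1400 m to 3600 m (dry): cools by 9.8 × 2.2 = 21.56°C, giving -1.56°C.
From 3600 m to 6200 m (saturated): cools by 6.3 × 2.6 = 16.38°C, giving -17.94°C.
From 6200 m to 3400 m (dry descent): warms by 9.8 × 2.8 = 27.44°C, giving 9.5°C.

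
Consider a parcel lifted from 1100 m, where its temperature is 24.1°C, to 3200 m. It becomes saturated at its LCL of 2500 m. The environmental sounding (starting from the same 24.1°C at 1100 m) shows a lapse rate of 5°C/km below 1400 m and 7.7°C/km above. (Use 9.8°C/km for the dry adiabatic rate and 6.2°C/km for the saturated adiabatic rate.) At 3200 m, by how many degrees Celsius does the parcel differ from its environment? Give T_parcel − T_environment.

-2.7°C (parcel cooler than environment)

Parcel:
  1100–2500 m, dry: Δz = 1.4 km ⇒ ΔT = -13.72°C; T = 10.38°C
  2500–3200 m, saturated: Δz = 0.7 km ⇒ ΔT = -4.34°C; T = 6.04°C
Environment:
  1100–1400 m, environment, lower layer: Δz = 0.3 km ⇒ ΔT = -1.5°C; T = 22.6°C
  1400–3200 m, environment, upper layer: Δz = 1.8 km ⇒ ΔT = -13.86°C; T = 8.74°C
T_parcel − T_env = 6.04 − 8.74 = -2.7°C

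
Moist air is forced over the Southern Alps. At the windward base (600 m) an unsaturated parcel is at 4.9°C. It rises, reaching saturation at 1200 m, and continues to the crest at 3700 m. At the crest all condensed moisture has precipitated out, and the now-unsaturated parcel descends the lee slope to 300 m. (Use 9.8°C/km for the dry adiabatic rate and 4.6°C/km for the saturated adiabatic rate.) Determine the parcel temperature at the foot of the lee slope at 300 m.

20.84°C

600–1200 m, dry: Δz = 0.6 km ⇒ ΔT = -5.88°C; T = -0.98°C
1200–3700 m, saturated: Δz = 2.5 km ⇒ ΔT = -11.5°C; T = -12.48°C
3700–300 m, dry descent: Δz = 3.4 km ⇒ ΔT = +33.32°C; T = 20.84°C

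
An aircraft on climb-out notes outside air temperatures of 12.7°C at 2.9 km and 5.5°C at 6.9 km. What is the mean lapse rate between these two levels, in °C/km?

1.8°C/km

Γ = −ΔT/Δz = (12.7 − 5.5) / (6900 − 2900) m
  = 7.2°C / 4 km = 1.8°C/km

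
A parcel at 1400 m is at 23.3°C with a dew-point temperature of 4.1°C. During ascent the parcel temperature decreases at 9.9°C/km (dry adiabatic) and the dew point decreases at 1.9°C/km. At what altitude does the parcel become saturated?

3800 m

T and T_d converge at 9.9 − 1.9 = 8°C per km
Height above start = (23.3 − 4.1) / 8 = 2.4 km
LCL altitude = 1400 m + 2400 m = 3800 m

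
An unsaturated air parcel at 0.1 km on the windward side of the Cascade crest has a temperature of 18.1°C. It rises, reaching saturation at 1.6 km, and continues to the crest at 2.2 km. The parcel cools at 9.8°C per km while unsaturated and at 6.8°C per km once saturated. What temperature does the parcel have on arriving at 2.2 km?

-0.68°C

100–1600 m, dry: Δz = 1.5 km ⇒ ΔT = -14.7°C; T = 3.4°C
1600–2200 m, saturated: Δz = 0.6 km ⇒ ΔT = -4.08°C; T = -0.68°C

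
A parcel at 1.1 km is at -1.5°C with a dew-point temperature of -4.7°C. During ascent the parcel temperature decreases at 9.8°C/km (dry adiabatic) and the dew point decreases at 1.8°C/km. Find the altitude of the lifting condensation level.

T and T_d converge at 9.8 − 1.8 = 8°C per km
Height above start = (-1.5 − (-4.7)) / 8 = 0.4 km
LCL altitude = 1100 m + 400 m = 1500 m

1.5 km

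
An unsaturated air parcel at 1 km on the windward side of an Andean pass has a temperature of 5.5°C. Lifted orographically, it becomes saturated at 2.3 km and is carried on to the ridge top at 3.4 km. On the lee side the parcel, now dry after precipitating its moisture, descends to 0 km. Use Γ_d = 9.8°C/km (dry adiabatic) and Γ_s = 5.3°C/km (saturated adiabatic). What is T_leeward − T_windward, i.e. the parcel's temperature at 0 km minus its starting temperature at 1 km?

1000 → 2300 m (dry, 9.8°C/km): ΔT = -9.8 × 1.3 = -12.74°C → T = -7.24°C
2300 → 3400 m (saturated, 5.3°C/km): ΔT = -5.3 × 1.1 = -5.83°C → T = -13.07°C
3400 → 0 m (dry descent, 9.8°C/km): ΔT = +9.8 × 3.4 = +33.32°C → T = 20.25°C
Net change vs windward start: 20.25 − 5.5 = +14.75°C

+14.75°C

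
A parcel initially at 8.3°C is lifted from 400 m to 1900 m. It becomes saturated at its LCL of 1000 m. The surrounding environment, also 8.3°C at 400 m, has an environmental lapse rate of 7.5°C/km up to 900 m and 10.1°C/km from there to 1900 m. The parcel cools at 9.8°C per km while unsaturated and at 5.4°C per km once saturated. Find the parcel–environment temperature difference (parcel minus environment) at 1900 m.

+3.11°C (parcel warmer than environment)

Parcel:
  From 400 m to 1000 m (dry): cools by 9.8 × 0.6 = 5.88°C, giving 2.42°C.
  From 1000 m to 1900 m (saturated): cools by 5.4 × 0.9 = 4.86°C, giving -2.44°C.
Environment:
  From 400 m to 900 m (environment, lower layer): cools by 7.5 × 0.5 = 3.75°C, giving 4.55°C.
  From 900 m to 1900 m (environment, upper layer): cools by 10.1 × 1 = 10.1°C, giving -5.55°C.
T_parcel − T_env = -2.44 − (-5.55) = +3.11°C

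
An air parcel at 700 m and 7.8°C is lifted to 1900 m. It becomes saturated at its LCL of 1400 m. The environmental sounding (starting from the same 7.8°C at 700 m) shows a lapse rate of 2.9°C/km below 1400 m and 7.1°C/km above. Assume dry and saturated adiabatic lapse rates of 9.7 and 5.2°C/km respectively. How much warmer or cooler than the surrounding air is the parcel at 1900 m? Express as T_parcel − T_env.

Parcel:
  Dry to 1400 m: -9.7 × 0.7 km = -6.79°C, so T = 1.01°C.
  Saturated to 1900 m: -5.2 × 0.5 km = -2.6°C, so T = -1.59°C.
Environment:
  Environment, lower layer to 1400 m: -2.9 × 0.7 km = -2.03°C, so T = 5.77°C.
  Environment, upper layer to 1900 m: -7.1 × 0.5 km = -3.55°C, so T = 2.22°C.
T_parcel − T_env = -1.59 − 2.22 = -3.81°C

-3.81°C (parcel cooler than environment)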